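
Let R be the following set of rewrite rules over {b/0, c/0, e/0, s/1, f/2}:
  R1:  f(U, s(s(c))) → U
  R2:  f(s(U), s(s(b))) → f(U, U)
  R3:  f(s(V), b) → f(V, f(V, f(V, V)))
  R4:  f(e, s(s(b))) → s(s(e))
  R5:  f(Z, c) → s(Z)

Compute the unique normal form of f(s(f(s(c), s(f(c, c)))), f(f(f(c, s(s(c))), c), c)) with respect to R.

s(s(c))

1. f(s(f(s(c), s(f(c, c)))), f(f(f(c, s(s(c))), c), c))  →  f(s(f(s(c), s(s(c)))), f(f(f(c, s(s(c))), c), c))   [R5 at 1.1.2.1]
2. f(s(f(s(c), s(s(c)))), f(f(f(c, s(s(c))), c), c))  →  f(s(s(c)), f(f(f(c, s(s(c))), c), c))   [R1 at 1.1]
3. f(s(s(c)), f(f(f(c, s(s(c))), c), c))  →  f(s(s(c)), s(f(f(c, s(s(c))), c)))   [R5 at 2]
4. f(s(s(c)), s(f(f(c, s(s(c))), c)))  →  f(s(s(c)), s(s(f(c, s(s(c))))))   [R5 at 2.1]
5. f(s(s(c)), s(s(f(c, s(s(c))))))  →  f(s(s(c)), s(s(c)))   [R1 at 2.1.1]
6. f(s(s(c)), s(s(c)))  →  s(s(c))   [R1 at ε]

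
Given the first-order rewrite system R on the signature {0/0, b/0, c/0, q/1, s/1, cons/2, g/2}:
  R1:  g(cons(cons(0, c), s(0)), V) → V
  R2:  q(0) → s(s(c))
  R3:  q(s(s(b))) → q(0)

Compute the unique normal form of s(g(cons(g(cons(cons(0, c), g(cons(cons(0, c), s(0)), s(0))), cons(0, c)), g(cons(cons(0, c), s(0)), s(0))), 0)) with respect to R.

s(0)

1. s(g(cons(g(cons(cons(0, c), g(cons(cons(0, c), s(0)), s(0))), cons(0, c)), g(cons(cons(0, c), s(0)), s(0))), 0))  →  s(g(cons(g(cons(cons(0, c), s(0)), cons(0, c)), g(cons(cons(0, c), s(0)), s(0))), 0))   [R1 at 1.1.1.1.2]
2. s(g(cons(g(cons(cons(0, c), s(0)), cons(0, c)), g(cons(cons(0, c), s(0)), s(0))), 0))  →  s(g(cons(cons(0, c), g(cons(cons(0, c), s(0)), s(0))), 0))   [R1 at 1.1.1]
3. s(g(cons(cons(0, c), g(cons(cons(0, c), s(0)), s(0))), 0))  →  s(g(cons(cons(0, c), s(0)), 0))   [R1 at 1.1.2]
4. s(g(cons(cons(0, c), s(0)), 0))  →  s(0)   [R1 at 1]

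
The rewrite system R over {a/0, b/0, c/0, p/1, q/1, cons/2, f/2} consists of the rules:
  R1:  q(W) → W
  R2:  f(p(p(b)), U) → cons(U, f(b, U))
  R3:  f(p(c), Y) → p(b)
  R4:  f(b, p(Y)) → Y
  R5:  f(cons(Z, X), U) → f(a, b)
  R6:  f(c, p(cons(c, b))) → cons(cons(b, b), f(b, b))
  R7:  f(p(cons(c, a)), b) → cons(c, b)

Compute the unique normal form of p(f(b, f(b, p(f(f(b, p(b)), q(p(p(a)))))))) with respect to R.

p(a)

1. p(f(b, f(b, p(f(f(b, p(b)), q(p(p(a))))))))  →  p(f(b, f(f(b, p(b)), q(p(p(a))))))   [R4 at 1.2]
2. p(f(b, f(f(b, p(b)), q(p(p(a))))))  →  p(f(b, f(b, q(p(p(a))))))   [R4 at 1.2.1]
3. p(f(b, f(b, q(p(p(a))))))  →  p(f(b, f(b, p(p(a)))))   [R1 at 1.2.2]
4. p(f(b, f(b, p(p(a)))))  →  p(f(b, p(a)))   [R4 at 1.2]
5. p(f(b, p(a)))  →  p(a)   [R4 at 1]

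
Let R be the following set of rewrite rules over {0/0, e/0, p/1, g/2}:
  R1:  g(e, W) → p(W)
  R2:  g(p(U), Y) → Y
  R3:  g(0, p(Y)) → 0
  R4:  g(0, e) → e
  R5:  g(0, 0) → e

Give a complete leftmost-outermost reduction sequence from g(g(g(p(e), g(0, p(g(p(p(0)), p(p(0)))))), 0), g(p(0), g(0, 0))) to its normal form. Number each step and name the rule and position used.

1. g(g(g(p(e), g(0, p(g(p(p(0)), p(p(0)))))), 0), g(p(0), g(0, 0)))  →  g(g(g(0, p(g(p(p(0)), p(p(0))))), 0), g(p(0), g(0, 0)))   [R2 at 1.1]
2. g(g(g(0, p(g(p(p(0)), p(p(0))))), 0), g(p(0), g(0, 0)))  →  g(g(0, 0), g(p(0), g(0, 0)))   [R3 at 1.1]
3. g(g(0, 0), g(p(0), g(0, 0)))  →  g(e, g(p(0), g(0, 0)))   [R5 at 1]
4. g(e, g(p(0), g(0, 0)))  →  p(g(p(0), g(0, 0)))   [R1 at ε]
5. p(g(p(0), g(0, 0)))  →  p(g(0, 0))   [R2 at 1]
6. p(g(0, 0))  →  p(e)   [R5 at 1]

p(e)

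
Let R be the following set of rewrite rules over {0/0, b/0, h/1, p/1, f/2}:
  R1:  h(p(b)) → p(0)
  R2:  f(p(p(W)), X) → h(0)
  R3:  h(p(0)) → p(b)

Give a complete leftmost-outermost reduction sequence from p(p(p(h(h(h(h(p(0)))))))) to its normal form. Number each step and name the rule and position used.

p(p(p(p(0))))

1. p(p(p(h(h(h(h(p(0))))))))  →  p(p(p(h(h(h(p(b)))))))   [R3 at 1.1.1.1.1.1]
2. p(p(p(h(h(h(p(b)))))))  →  p(p(p(h(h(p(0))))))   [R1 at 1.1.1.1.1]
3. p(p(p(h(h(p(0))))))  →  p(p(p(h(p(b)))))   [R3 at 1.1.1.1]
4. p(p(p(h(p(b)))))  →  p(p(p(p(0))))   [R1 at 1.1.1]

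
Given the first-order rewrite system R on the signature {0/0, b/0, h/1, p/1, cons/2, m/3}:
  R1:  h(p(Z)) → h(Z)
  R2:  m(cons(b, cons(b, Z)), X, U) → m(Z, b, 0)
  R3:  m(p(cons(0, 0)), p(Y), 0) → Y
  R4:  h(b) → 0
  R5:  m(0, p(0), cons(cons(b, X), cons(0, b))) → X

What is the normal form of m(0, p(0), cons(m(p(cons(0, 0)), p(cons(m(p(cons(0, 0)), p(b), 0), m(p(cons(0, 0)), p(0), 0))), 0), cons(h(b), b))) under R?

1. m(0, p(0), cons(m(p(cons(0, 0)), p(cons(m(p(cons(0, 0)), p(b), 0), m(p(cons(0, 0)), p(0), 0))), 0), cons(h(b), b)))  →  m(0, p(0), cons(cons(m(p(cons(0, 0)), p(b), 0), m(p(cons(0, 0)), p(0), 0)), cons(h(b), b)))   [R3 at 3.1]
2. m(0, p(0), cons(cons(m(p(cons(0, 0)), p(b), 0), m(p(cons(0, 0)), p(0), 0)), cons(h(b), b)))  →  m(0, p(0), cons(cons(b, m(p(cons(0, 0)), p(0), 0)), cons(h(b), b)))   [R3 at 3.1.1]
3. m(0, p(0), cons(cons(b, m(p(cons(0, 0)), p(0), 0)), cons(h(b), b)))  →  m(0, p(0), cons(cons(b, 0), cons(h(b), b)))   [R3 at 3.1.2]
4. m(0, p(0), cons(cons(b, 0), cons(h(b), b)))  →  m(0, p(0), cons(cons(b, 0), cons(0, b)))   [R4 at 3.2.1]
5. m(0, p(0), cons(cons(b, 0), cons(0, b)))  →  0   [R5 at ε]

0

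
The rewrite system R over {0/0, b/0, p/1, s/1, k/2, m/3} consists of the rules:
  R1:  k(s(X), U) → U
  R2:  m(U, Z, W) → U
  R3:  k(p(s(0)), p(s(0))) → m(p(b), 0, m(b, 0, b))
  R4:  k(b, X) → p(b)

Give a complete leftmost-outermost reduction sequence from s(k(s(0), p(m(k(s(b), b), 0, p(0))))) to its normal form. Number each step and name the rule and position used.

s(p(b))

1. s(k(s(0), p(m(k(s(b), b), 0, p(0)))))  →  s(p(m(k(s(b), b), 0, p(0))))   [R1 at 1]
2. s(p(m(k(s(b), b), 0, p(0))))  →  s(p(k(s(b), b)))   [R2 at 1.1]
3. s(p(k(s(b), b)))  →  s(p(b))   [R1 at 1.1]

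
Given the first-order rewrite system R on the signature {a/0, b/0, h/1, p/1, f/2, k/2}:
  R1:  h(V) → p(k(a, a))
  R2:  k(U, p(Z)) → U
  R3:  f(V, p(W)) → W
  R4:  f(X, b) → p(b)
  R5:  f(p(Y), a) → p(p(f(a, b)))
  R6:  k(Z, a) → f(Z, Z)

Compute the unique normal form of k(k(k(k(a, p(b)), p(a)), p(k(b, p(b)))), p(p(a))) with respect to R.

a

1. k(k(k(k(a, p(b)), p(a)), p(k(b, p(b)))), p(p(a)))  →  k(k(k(a, p(b)), p(a)), p(k(b, p(b))))   [R2 at ε]
2. k(k(k(a, p(b)), p(a)), p(k(b, p(b))))  →  k(k(a, p(b)), p(a))   [R2 at ε]
3. k(k(a, p(b)), p(a))  →  k(a, p(b))   [R2 at ε]
4. k(a, p(b))  →  a   [R2 at ε]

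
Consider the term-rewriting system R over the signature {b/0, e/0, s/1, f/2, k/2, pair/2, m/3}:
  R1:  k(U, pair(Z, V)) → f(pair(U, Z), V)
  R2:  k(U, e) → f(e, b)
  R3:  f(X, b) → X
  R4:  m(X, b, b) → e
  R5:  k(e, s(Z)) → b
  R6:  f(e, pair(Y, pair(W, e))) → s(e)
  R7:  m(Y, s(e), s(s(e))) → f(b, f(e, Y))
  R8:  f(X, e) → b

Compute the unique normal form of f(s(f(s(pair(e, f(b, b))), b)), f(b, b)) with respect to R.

1. f(s(f(s(pair(e, f(b, b))), b)), f(b, b))  →  f(s(s(pair(e, f(b, b)))), f(b, b))   [R3 at 1.1]
2. f(s(s(pair(e, f(b, b)))), f(b, b))  →  f(s(s(pair(e, b))), f(b, b))   [R3 at 1.1.1.2]
3. f(s(s(pair(e, b))), f(b, b))  →  f(s(s(pair(e, b))), b)   [R3 at 2]
4. f(s(s(pair(e, b))), b)  →  s(s(pair(e, b)))   [R3 at ε]

s(s(pair(e, b)))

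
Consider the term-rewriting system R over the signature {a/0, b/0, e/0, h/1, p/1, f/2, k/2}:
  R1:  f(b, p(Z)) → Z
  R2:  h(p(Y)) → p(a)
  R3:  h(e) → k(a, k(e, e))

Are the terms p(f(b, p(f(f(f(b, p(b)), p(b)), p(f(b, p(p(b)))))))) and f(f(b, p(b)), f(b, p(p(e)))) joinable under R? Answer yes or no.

Reduce t₁ = p(f(b, p(f(f(f(b, p(b)), p(b)), p(f(b, p(p(b)))))))):
1. p(f(b, p(f(f(f(b, p(b)), p(b)), p(f(b, p(p(b))))))))  →  p(f(f(f(b, p(b)), p(b)), p(f(b, p(p(b))))))   [R1 at 1]
2. p(f(f(f(b, p(b)), p(b)), p(f(b, p(p(b))))))  →  p(f(f(b, p(b)), p(f(b, p(p(b))))))   [R1 at 1.1.1]
3. p(f(f(b, p(b)), p(f(b, p(p(b))))))  →  p(f(b, p(f(b, p(p(b))))))   [R1 at 1.1]
4. p(f(b, p(f(b, p(p(b))))))  →  p(f(b, p(p(b))))   [R1 at 1]
5. p(f(b, p(p(b))))  →  p(p(b))   [R1 at 1]

Reduce t₂ = f(f(b, p(b)), f(b, p(p(e)))):
1. f(f(b, p(b)), f(b, p(p(e))))  →  f(b, f(b, p(p(e))))   [R1 at 1]
2. f(b, f(b, p(p(e))))  →  f(b, p(e))   [R1 at 2]
3. f(b, p(e))  →  e   [R1 at ε]

no — NF(t₁) = p(p(b)), NF(t₂) = e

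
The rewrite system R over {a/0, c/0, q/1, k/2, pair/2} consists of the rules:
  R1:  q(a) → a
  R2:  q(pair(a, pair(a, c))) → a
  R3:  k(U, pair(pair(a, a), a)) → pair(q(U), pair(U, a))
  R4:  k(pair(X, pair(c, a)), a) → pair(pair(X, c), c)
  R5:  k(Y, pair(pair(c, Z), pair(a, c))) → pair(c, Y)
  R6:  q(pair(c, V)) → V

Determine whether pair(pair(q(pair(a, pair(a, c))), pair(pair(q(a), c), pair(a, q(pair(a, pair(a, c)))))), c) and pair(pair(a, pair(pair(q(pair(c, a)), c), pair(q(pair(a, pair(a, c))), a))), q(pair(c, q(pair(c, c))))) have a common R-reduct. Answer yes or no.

yes — NF(t₁) = pair(pair(a, pair(pair(a, c), pair(a, a))), c), NF(t₂) = pair(pair(a, pair(pair(a, c), pair(a, a))), c)

Reduce t₁ = pair(pair(q(pair(a, pair(a, c))), pair(pair(q(a), c), pair(a, q(pair(a, pair(a, c)))))), c):
1. pair(pair(q(pair(a, pair(a, c))), pair(pair(q(a), c), pair(a, q(pair(a, pair(a, c)))))), c)  →  pair(pair(a, pair(pair(q(a), c), pair(a, q(pair(a, pair(a, c)))))), c)   [R2 at 1.1]
2. pair(pair(a, pair(pair(q(a), c), pair(a, q(pair(a, pair(a, c)))))), c)  →  pair(pair(a, pair(pair(a, c), pair(a, q(pair(a, pair(a, c)))))), c)   [R1 at 1.2.1.1]
3. pair(pair(a, pair(pair(a, c), pair(a, q(pair(a, pair(a, c)))))), c)  →  pair(pair(a, pair(pair(a, c), pair(a, a))), c)   [R2 at 1.2.2.2]

Reduce t₂ = pair(pair(a, pair(pair(q(pair(c, a)), c), pair(q(pair(a, pair(a, c))), a))), q(pair(c, q(pair(c, c))))):
1. pair(pair(a, pair(pair(q(pair(c, a)), c), pair(q(pair(a, pair(a, c))), a))), q(pair(c, q(pair(c, c)))))  →  pair(pair(a, pair(pair(a, c), pair(q(pair(a, pair(a, c))), a))), q(pair(c, q(pair(c, c)))))   [R6 at 1.2.1.1]
2. pair(pair(a, pair(pair(a, c), pair(q(pair(a, pair(a, c))), a))), q(pair(c, q(pair(c, c)))))  →  pair(pair(a, pair(pair(a, c), pair(a, a))), q(pair(c, q(pair(c, c)))))   [R2 at 1.2.2.1]
3. pair(pair(a, pair(pair(a, c), pair(a, a))), q(pair(c, q(pair(c, c)))))  →  pair(pair(a, pair(pair(a, c), pair(a, a))), q(pair(c, c)))   [R6 at 2]
4. pair(pair(a, pair(pair(a, c), pair(a, a))), q(pair(c, c)))  →  pair(pair(a, pair(pair(a, c), pair(a, a))), c)   [R6 at 2]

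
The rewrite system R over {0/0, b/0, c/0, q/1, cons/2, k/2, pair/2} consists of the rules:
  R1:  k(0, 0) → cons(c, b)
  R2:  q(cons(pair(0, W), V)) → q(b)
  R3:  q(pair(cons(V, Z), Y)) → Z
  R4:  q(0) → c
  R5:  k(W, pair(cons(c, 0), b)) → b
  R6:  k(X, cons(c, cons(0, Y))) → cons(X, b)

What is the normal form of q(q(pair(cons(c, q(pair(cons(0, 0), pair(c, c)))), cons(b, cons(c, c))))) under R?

1. q(q(pair(cons(c, q(pair(cons(0, 0), pair(c, c)))), cons(b, cons(c, c)))))  →  q(q(pair(cons(0, 0), pair(c, c))))   [R3 at 1]
2. q(q(pair(cons(0, 0), pair(c, c))))  →  q(0)   [R3 at 1]
3. q(0)  →  c   [R4 at ε]

c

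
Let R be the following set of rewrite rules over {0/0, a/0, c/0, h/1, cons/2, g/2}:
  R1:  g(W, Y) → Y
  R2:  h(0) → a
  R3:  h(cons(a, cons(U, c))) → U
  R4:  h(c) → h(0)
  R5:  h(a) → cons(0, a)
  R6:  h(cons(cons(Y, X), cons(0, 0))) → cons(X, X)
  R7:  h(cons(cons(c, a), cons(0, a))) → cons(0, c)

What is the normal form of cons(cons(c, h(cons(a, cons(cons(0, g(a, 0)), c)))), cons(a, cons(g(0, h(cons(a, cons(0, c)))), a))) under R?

1. cons(cons(c, h(cons(a, cons(cons(0, g(a, 0)), c)))), cons(a, cons(g(0, h(cons(a, cons(0, c)))), a)))  →  cons(cons(c, cons(0, g(a, 0))), cons(a, cons(g(0, h(cons(a, cons(0, c)))), a)))   [R3 at 1.2]
2. cons(cons(c, cons(0, g(a, 0))), cons(a, cons(g(0, h(cons(a, cons(0, c)))), a)))  →  cons(cons(c, cons(0, 0)), cons(a, cons(g(0, h(cons(a, cons(0, c)))), a)))   [R1 at 1.2.2]
3. cons(cons(c, cons(0, 0)), cons(a, cons(g(0, h(cons(a, cons(0, c)))), a)))  →  cons(cons(c, cons(0, 0)), cons(a, cons(h(cons(a, cons(0, c))), a)))   [R1 at 2.2.1]
4. cons(cons(c, cons(0, 0)), cons(a, cons(h(cons(a, cons(0, c))), a)))  →  cons(cons(c, cons(0, 0)), cons(a, cons(0, a)))   [R3 at 2.2.1]

cons(cons(c, cons(0, 0)), cons(a, cons(0, a)))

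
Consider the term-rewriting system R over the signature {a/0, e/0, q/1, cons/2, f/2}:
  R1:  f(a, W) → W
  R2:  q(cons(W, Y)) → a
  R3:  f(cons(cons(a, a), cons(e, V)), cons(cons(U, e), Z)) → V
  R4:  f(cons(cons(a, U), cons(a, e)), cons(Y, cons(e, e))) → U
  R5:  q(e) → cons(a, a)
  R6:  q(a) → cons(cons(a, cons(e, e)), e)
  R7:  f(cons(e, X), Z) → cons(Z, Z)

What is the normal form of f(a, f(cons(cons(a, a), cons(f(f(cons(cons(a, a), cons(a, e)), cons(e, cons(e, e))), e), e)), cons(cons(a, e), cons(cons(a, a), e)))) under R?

1. f(a, f(cons(cons(a, a), cons(f(f(cons(cons(a, a), cons(a, e)), cons(e, cons(e, e))), e), e)), cons(cons(a, e), cons(cons(a, a), e))))  →  f(cons(cons(a, a), cons(f(f(cons(cons(a, a), cons(a, e)), cons(e, cons(e, e))), e), e)), cons(cons(a, e), cons(cons(a, a), e)))   [R1 at ε]
2. f(cons(cons(a, a), cons(f(f(cons(cons(a, a), cons(a, e)), cons(e, cons(e, e))), e), e)), cons(cons(a, e), cons(cons(a, a), e)))  →  f(cons(cons(a, a), cons(f(a, e), e)), cons(cons(a, e), cons(cons(a, a), e)))   [R4 at 1.2.1.1]
3. f(cons(cons(a, a), cons(f(a, e), e)), cons(cons(a, e), cons(cons(a, a), e)))  →  f(cons(cons(a, a), cons(e, e)), cons(cons(a, e), cons(cons(a, a), e)))   [R1 at 1.2.1]
4. f(cons(cons(a, a), cons(e, e)), cons(cons(a, e), cons(cons(a, a), e)))  →  e   [R3 at ε]

e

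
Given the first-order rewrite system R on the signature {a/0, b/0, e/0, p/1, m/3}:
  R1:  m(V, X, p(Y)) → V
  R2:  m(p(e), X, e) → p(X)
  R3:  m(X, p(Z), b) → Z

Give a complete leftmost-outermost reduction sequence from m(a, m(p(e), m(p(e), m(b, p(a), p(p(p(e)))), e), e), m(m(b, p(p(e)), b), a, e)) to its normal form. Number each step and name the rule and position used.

1. m(a, m(p(e), m(p(e), m(b, p(a), p(p(p(e)))), e), e), m(m(b, p(p(e)), b), a, e))  →  m(a, p(m(p(e), m(b, p(a), p(p(p(e)))), e)), m(m(b, p(p(e)), b), a, e))   [R2 at 2]
2. m(a, p(m(p(e), m(b, p(a), p(p(p(e)))), e)), m(m(b, p(p(e)), b), a, e))  →  m(a, p(p(m(b, p(a), p(p(p(e)))))), m(m(b, p(p(e)), b), a, e))   [R2 at 2.1]
3. m(a, p(p(m(b, p(a), p(p(p(e)))))), m(m(b, p(p(e)), b), a, e))  →  m(a, p(p(b)), m(m(b, p(p(e)), b), a, e))   [R1 at 2.1.1]
4. m(a, p(p(b)), m(m(b, p(p(e)), b), a, e))  →  m(a, p(p(b)), m(p(e), a, e))   [R3 at 3.1]
5. m(a, p(p(b)), m(p(e), a, e))  →  m(a, p(p(b)), p(a))   [R2 at 3]
6. m(a, p(p(b)), p(a))  →  a   [R1 at ε]

a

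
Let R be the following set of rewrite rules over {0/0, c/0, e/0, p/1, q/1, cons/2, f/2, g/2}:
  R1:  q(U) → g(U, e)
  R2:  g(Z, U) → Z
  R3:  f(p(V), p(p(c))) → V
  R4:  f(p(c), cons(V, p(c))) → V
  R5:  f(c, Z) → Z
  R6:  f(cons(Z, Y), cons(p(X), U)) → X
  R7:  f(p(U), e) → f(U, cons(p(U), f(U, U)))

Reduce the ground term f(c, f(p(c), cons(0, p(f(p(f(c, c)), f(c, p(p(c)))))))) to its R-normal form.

0

1. f(c, f(p(c), cons(0, p(f(p(f(c, c)), f(c, p(p(c))))))))  →  f(p(c), cons(0, p(f(p(f(c, c)), f(c, p(p(c)))))))   [R5 at ε]
2. f(p(c), cons(0, p(f(p(f(c, c)), f(c, p(p(c)))))))  →  f(p(c), cons(0, p(f(p(c), f(c, p(p(c)))))))   [R5 at 2.2.1.1.1]
3. f(p(c), cons(0, p(f(p(c), f(c, p(p(c)))))))  →  f(p(c), cons(0, p(f(p(c), p(p(c))))))   [R5 at 2.2.1.2]
4. f(p(c), cons(0, p(f(p(c), p(p(c))))))  →  f(p(c), cons(0, p(c)))   [R3 at 2.2.1]
5. f(p(c), cons(0, p(c)))  →  0   [R4 at ε]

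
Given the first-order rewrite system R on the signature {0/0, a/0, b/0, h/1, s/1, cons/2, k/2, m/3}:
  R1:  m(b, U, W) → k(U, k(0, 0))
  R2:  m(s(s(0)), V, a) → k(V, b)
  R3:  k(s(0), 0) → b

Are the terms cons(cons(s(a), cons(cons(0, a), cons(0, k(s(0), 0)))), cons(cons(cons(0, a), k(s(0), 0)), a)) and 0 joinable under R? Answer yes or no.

no — NF(t₁) = cons(cons(s(a), cons(cons(0, a), cons(0, b))), cons(cons(cons(0, a), b), a)), NF(t₂) = 0

Reduce t₁ = cons(cons(s(a), cons(cons(0, a), cons(0, k(s(0), 0)))), cons(cons(cons(0, a), k(s(0), 0)), a)):
1. cons(cons(s(a), cons(cons(0, a), cons(0, k(s(0), 0)))), cons(cons(cons(0, a), k(s(0), 0)), a))  →  cons(cons(s(a), cons(cons(0, a), cons(0, b))), cons(cons(cons(0, a), k(s(0), 0)), a))   [R3 at 1.2.2.2]
2. cons(cons(s(a), cons(cons(0, a), cons(0, b))), cons(cons(cons(0, a), k(s(0), 0)), a))  →  cons(cons(s(a), cons(cons(0, a), cons(0, b))), cons(cons(cons(0, a), b), a))   [R3 at 2.1.2]

Reduce t₂ = 0:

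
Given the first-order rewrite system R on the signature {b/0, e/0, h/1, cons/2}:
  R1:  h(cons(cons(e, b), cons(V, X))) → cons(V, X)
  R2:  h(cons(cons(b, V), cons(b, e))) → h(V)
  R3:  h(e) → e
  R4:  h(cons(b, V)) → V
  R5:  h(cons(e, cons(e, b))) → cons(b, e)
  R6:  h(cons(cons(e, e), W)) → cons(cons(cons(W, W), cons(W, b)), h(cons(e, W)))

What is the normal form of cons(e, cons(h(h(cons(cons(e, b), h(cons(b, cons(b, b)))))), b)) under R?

cons(e, cons(b, b))

1. cons(e, cons(h(h(cons(cons(e, b), h(cons(b, cons(b, b)))))), b))  →  cons(e, cons(h(h(cons(cons(e, b), cons(b, b)))), b))   [R4 at 2.1.1.1.2]
2. cons(e, cons(h(h(cons(cons(e, b), cons(b, b)))), b))  →  cons(e, cons(h(cons(b, b)), b))   [R1 at 2.1.1]
3. cons(e, cons(h(cons(b, b)), b))  →  cons(e, cons(b, b))   [R4 at 2.1]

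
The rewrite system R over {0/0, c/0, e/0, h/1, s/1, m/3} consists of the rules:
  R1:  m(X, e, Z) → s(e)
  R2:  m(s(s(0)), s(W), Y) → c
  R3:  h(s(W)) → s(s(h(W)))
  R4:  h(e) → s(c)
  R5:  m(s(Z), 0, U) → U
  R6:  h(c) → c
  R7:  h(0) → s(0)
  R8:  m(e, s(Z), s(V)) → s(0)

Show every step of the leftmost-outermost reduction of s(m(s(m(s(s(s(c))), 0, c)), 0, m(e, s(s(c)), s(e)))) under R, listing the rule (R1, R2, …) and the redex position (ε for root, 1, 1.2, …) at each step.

s(s(0))

1. s(m(s(m(s(s(s(c))), 0, c)), 0, m(e, s(s(c)), s(e))))  →  s(m(e, s(s(c)), s(e)))   [R5 at 1]
2. s(m(e, s(s(c)), s(e)))  →  s(s(0))   [R8 at 1]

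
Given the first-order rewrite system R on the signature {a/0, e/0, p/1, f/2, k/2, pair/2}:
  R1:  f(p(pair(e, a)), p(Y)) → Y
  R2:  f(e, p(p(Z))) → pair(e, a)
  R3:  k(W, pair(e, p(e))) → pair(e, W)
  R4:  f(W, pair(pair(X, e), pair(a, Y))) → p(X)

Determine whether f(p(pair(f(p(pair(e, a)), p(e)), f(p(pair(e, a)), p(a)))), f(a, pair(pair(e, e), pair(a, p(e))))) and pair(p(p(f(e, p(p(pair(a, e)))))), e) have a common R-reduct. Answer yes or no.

no — NF(t₁) = e, NF(t₂) = pair(p(p(pair(e, a))), e)

Reduce t₁ = f(p(pair(f(p(pair(e, a)), p(e)), f(p(pair(e, a)), p(a)))), f(a, pair(pair(e, e), pair(a, p(e))))):
1. f(p(pair(f(p(pair(e, a)), p(e)), f(p(pair(e, a)), p(a)))), f(a, pair(pair(e, e), pair(a, p(e)))))  →  f(p(pair(e, f(p(pair(e, a)), p(a)))), f(a, pair(pair(e, e), pair(a, p(e)))))   [R1 at 1.1.1]
2. f(p(pair(e, f(p(pair(e, a)), p(a)))), f(a, pair(pair(e, e), pair(a, p(e)))))  →  f(p(pair(e, a)), f(a, pair(pair(e, e), pair(a, p(e)))))   [R1 at 1.1.2]
3. f(p(pair(e, a)), f(a, pair(pair(e, e), pair(a, p(e)))))  →  f(p(pair(e, a)), p(e))   [R4 at 2]
4. f(p(pair(e, a)), p(e))  →  e   [R1 at ε]

Reduce t₂ = pair(p(p(f(e, p(p(pair(a, e)))))), e):
1. pair(p(p(f(e, p(p(pair(a, e)))))), e)  →  pair(p(p(pair(e, a))), e)   [R2 at 1.1.1]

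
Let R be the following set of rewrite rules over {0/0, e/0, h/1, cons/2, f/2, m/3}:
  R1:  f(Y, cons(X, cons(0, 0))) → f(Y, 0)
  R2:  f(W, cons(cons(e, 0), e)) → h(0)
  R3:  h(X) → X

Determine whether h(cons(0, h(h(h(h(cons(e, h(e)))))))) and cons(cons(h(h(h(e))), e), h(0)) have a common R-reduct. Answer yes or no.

Reduce t₁ = h(cons(0, h(h(h(h(cons(e, h(e)))))))):
1. h(cons(0, h(h(h(h(cons(e, h(e))))))))  →  cons(0, h(h(h(h(cons(e, h(e)))))))   [R3 at ε]
2. cons(0, h(h(h(h(cons(e, h(e)))))))  →  cons(0, h(h(h(cons(e, h(e))))))   [R3 at 2]
3. cons(0, h(h(h(cons(e, h(e))))))  →  cons(0, h(h(cons(e, h(e)))))   [R3 at 2]
4. cons(0, h(h(cons(e, h(e)))))  →  cons(0, h(cons(e, h(e))))   [R3 at 2]
5. cons(0, h(cons(e, h(e))))  →  cons(0, cons(e, h(e)))   [R3 at 2]
6. cons(0, cons(e, h(e)))  →  cons(0, cons(e, e))   [R3 at 2.2]

Reduce t₂ = cons(cons(h(h(h(e))), e), h(0)):
1. cons(cons(h(h(h(e))), e), h(0))  →  cons(cons(h(h(e)), e), h(0))   [R3 at 1.1]
2. cons(cons(h(h(e)), e), h(0))  →  cons(cons(h(e), e), h(0))   [R3 at 1.1]
3. cons(cons(h(e), e), h(0))  →  cons(cons(e, e), h(0))   [R3 at 1.1]
4. cons(cons(e, e), h(0))  →  cons(cons(e, e), 0)   [R3 at 2]

no — NF(t₁) = cons(0, cons(e, e)), NF(t₂) = cons(cons(e, e), 0)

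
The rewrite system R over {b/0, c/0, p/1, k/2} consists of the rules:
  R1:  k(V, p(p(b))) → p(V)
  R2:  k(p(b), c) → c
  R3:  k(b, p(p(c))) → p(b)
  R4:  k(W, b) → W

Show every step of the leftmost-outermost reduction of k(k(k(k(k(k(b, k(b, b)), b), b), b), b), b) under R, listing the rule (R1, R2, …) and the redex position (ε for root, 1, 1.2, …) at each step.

b

1. k(k(k(k(k(k(b, k(b, b)), b), b), b), b), b)  →  k(k(k(k(k(b, k(b, b)), b), b), b), b)   [R4 at ε]
2. k(k(k(k(k(b, k(b, b)), b), b), b), b)  →  k(k(k(k(b, k(b, b)), b), b), b)   [R4 at ε]
3. k(k(k(k(b, k(b, b)), b), b), b)  →  k(k(k(b, k(b, b)), b), b)   [R4 at ε]
4. k(k(k(b, k(b, b)), b), b)  →  k(k(b, k(b, b)), b)   [R4 at ε]
5. k(k(b, k(b, b)), b)  →  k(b, k(b, b))   [R4 at ε]
6. k(b, k(b, b))  →  k(b, b)   [R4 at 2]
7. k(b, b)  →  b   [R4 at ε]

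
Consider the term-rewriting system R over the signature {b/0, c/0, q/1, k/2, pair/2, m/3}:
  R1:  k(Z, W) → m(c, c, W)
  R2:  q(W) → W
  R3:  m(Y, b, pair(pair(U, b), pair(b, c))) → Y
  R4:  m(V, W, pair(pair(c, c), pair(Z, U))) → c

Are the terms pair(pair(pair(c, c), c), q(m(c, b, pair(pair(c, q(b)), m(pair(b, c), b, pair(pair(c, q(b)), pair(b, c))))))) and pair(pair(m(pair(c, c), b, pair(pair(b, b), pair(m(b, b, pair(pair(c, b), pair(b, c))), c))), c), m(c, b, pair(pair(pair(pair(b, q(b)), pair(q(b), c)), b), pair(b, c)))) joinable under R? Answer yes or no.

yes — NF(t₁) = pair(pair(pair(c, c), c), c), NF(t₂) = pair(pair(pair(c, c), c), c)

Reduce t₁ = pair(pair(pair(c, c), c), q(m(c, b, pair(pair(c, q(b)), m(pair(b, c), b, pair(pair(c, q(b)), pair(b, c))))))):
1. pair(pair(pair(c, c), c), q(m(c, b, pair(pair(c, q(b)), m(pair(b, c), b, pair(pair(c, q(b)), pair(b, c)))))))  →  pair(pair(pair(c, c), c), m(c, b, pair(pair(c, q(b)), m(pair(b, c), b, pair(pair(c, q(b)), pair(b, c))))))   [R2 at 2]
2. pair(pair(pair(c, c), c), m(c, b, pair(pair(c, q(b)), m(pair(b, c), b, pair(pair(c, q(b)), pair(b, c))))))  →  pair(pair(pair(c, c), c), m(c, b, pair(pair(c, b), m(pair(b, c), b, pair(pair(c, q(b)), pair(b, c))))))   [R2 at 2.3.1.2]
3. pair(pair(pair(c, c), c), m(c, b, pair(pair(c, b), m(pair(b, c), b, pair(pair(c, q(b)), pair(b, c))))))  →  pair(pair(pair(c, c), c), m(c, b, pair(pair(c, b), m(pair(b, c), b, pair(pair(c, b), pair(b, c))))))   [R2 at 2.3.2.3.1.2]
4. pair(pair(pair(c, c), c), m(c, b, pair(pair(c, b), m(pair(b, c), b, pair(pair(c, b), pair(b, c))))))  →  pair(pair(pair(c, c), c), m(c, b, pair(pair(c, b), pair(b, c))))   [R3 at 2.3.2]
5. pair(pair(pair(c, c), c), m(c, b, pair(pair(c, b), pair(b, c))))  →  pair(pair(pair(c, c), c), c)   [R3 at 2]

Reduce t₂ = pair(pair(m(pair(c, c), b, pair(pair(b, b), pair(m(b, b, pair(pair(c, b), pair(b, c))), c))), c), m(c, b, pair(pair(pair(pair(b, q(b)), pair(q(b), c)), b), pair(b, c)))):
1. pair(pair(m(pair(c, c), b, pair(pair(b, b), pair(m(b, b, pair(pair(c, b), pair(b, c))), c))), c), m(c, b, pair(pair(pair(pair(b, q(b)), pair(q(b), c)), b), pair(b, c))))  →  pair(pair(m(pair(c, c), b, pair(pair(b, b), pair(b, c))), c), m(c, b, pair(pair(pair(pair(b, q(b)), pair(q(b), c)), b), pair(b, c))))   [R3 at 1.1.3.2.1]
2. pair(pair(m(pair(c, c), b, pair(pair(b, b), pair(b, c))), c), m(c, b, pair(pair(pair(pair(b, q(b)), pair(q(b), c)), b), pair(b, c))))  →  pair(pair(pair(c, c), c), m(c, b, pair(pair(pair(pair(b, q(b)), pair(q(b), c)), b), pair(b, c))))   [R3 at 1.1]
3. pair(pair(pair(c, c), c), m(c, b, pair(pair(pair(pair(b, q(b)), pair(q(b), c)), b), pair(b, c))))  →  pair(pair(pair(c, c), c), c)   [R3 at 2]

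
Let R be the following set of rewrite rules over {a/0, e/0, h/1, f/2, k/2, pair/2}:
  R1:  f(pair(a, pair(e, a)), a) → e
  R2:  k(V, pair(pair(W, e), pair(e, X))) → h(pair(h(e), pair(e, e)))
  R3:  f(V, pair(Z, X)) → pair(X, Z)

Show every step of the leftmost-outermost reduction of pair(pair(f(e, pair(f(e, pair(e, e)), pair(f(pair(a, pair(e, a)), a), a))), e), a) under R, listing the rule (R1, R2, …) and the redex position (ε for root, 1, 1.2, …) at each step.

pair(pair(pair(pair(e, a), pair(e, e)), e), a)

1. pair(pair(f(e, pair(f(e, pair(e, e)), pair(f(pair(a, pair(e, a)), a), a))), e), a)  →  pair(pair(pair(pair(f(pair(a, pair(e, a)), a), a), f(e, pair(e, e))), e), a)   [R3 at 1.1]
2. pair(pair(pair(pair(f(pair(a, pair(e, a)), a), a), f(e, pair(e, e))), e), a)  →  pair(pair(pair(pair(e, a), f(e, pair(e, e))), e), a)   [R1 at 1.1.1.1]
3. pair(pair(pair(pair(e, a), f(e, pair(e, e))), e), a)  →  pair(pair(pair(pair(e, a), pair(e, e)), e), a)   [R3 at 1.1.2]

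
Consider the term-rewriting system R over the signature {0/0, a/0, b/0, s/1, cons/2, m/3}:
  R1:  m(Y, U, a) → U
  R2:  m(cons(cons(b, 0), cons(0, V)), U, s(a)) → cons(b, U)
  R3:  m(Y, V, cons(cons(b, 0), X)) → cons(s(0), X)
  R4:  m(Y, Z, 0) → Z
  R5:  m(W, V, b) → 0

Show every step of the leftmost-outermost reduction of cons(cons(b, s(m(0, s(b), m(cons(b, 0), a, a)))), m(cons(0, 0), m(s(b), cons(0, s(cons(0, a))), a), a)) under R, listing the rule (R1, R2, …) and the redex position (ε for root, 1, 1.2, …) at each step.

cons(cons(b, s(s(b))), cons(0, s(cons(0, a))))

1. cons(cons(b, s(m(0, s(b), m(cons(b, 0), a, a)))), m(cons(0, 0), m(s(b), cons(0, s(cons(0, a))), a), a))  →  cons(cons(b, s(m(0, s(b), a))), m(cons(0, 0), m(s(b), cons(0, s(cons(0, a))), a), a))   [R1 at 1.2.1.3]
2. cons(cons(b, s(m(0, s(b), a))), m(cons(0, 0), m(s(b), cons(0, s(cons(0, a))), a), a))  →  cons(cons(b, s(s(b))), m(cons(0, 0), m(s(b), cons(0, s(cons(0, a))), a), a))   [R1 at 1.2.1]
3. cons(cons(b, s(s(b))), m(cons(0, 0), m(s(b), cons(0, s(cons(0, a))), a), a))  →  cons(cons(b, s(s(b))), m(s(b), cons(0, s(cons(0, a))), a))   [R1 at 2]
4. cons(cons(b, s(s(b))), m(s(b), cons(0, s(cons(0, a))), a))  →  cons(cons(b, s(s(b))), cons(0, s(cons(0, a))))   [R1 at 2]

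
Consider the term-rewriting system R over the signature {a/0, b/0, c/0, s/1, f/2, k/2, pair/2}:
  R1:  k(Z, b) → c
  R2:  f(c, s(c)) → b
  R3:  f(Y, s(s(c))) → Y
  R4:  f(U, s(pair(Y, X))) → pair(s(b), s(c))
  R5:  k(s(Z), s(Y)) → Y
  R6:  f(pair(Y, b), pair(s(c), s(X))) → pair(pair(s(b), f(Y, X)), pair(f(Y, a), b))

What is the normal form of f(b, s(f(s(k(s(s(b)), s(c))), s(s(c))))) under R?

b

1. f(b, s(f(s(k(s(s(b)), s(c))), s(s(c)))))  →  f(b, s(s(k(s(s(b)), s(c)))))   [R3 at 2.1]
2. f(b, s(s(k(s(s(b)), s(c)))))  →  f(b, s(s(c)))   [R5 at 2.1.1]
3. f(b, s(s(c)))  →  b   [R3 at ε]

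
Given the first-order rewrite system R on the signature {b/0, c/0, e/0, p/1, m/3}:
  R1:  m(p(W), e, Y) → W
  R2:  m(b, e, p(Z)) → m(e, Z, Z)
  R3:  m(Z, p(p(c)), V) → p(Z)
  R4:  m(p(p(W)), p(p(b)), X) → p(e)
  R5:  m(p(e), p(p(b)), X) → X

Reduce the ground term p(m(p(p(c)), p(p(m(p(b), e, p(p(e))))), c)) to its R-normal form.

p(p(e))

1. p(m(p(p(c)), p(p(m(p(b), e, p(p(e))))), c))  →  p(m(p(p(c)), p(p(b)), c))   [R1 at 1.2.1.1]
2. p(m(p(p(c)), p(p(b)), c))  →  p(p(e))   [R4 at 1]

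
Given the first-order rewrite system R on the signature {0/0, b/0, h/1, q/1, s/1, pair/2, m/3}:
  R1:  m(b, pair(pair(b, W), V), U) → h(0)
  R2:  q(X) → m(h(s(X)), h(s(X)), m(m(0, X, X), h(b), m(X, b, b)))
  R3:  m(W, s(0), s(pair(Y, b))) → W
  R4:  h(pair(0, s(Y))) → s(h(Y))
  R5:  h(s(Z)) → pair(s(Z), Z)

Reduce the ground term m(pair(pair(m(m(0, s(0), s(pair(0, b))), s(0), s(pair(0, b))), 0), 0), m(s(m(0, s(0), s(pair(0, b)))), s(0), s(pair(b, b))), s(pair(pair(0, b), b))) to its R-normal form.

pair(pair(0, 0), 0)

1. m(pair(pair(m(m(0, s(0), s(pair(0, b))), s(0), s(pair(0, b))), 0), 0), m(s(m(0, s(0), s(pair(0, b)))), s(0), s(pair(b, b))), s(pair(pair(0, b), b)))  →  m(pair(pair(m(0, s(0), s(pair(0, b))), 0), 0), m(s(m(0, s(0), s(pair(0, b)))), s(0), s(pair(b, b))), s(pair(pair(0, b), b)))   [R3 at 1.1.1]
2. m(pair(pair(m(0, s(0), s(pair(0, b))), 0), 0), m(s(m(0, s(0), s(pair(0, b)))), s(0), s(pair(b, b))), s(pair(pair(0, b), b)))  →  m(pair(pair(0, 0), 0), m(s(m(0, s(0), s(pair(0, b)))), s(0), s(pair(b, b))), s(pair(pair(0, b), b)))   [R3 at 1.1.1]
3. m(pair(pair(0, 0), 0), m(s(m(0, s(0), s(pair(0, b)))), s(0), s(pair(b, b))), s(pair(pair(0, b), b)))  →  m(pair(pair(0, 0), 0), s(m(0, s(0), s(pair(0, b)))), s(pair(pair(0, b), b)))   [R3 at 2]
4. m(pair(pair(0, 0), 0), s(m(0, s(0), s(pair(0, b)))), s(pair(pair(0, b), b)))  →  m(pair(pair(0, 0), 0), s(0), s(pair(pair(0, b), b)))   [R3 at 2.1]
5. m(pair(pair(0, 0), 0), s(0), s(pair(pair(0, b), b)))  →  pair(pair(0, 0), 0)   [R3 at ε]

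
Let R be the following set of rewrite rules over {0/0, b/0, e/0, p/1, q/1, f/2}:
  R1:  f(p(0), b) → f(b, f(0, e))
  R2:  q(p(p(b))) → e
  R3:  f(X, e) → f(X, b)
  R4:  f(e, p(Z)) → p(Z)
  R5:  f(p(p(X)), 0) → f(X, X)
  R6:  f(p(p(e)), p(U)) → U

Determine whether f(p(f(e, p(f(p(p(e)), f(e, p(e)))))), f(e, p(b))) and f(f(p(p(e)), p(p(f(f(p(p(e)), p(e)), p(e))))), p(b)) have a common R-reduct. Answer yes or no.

Reduce t₁ = f(p(f(e, p(f(p(p(e)), f(e, p(e)))))), f(e, p(b))):
1. f(p(f(e, p(f(p(p(e)), f(e, p(e)))))), f(e, p(b)))  →  f(p(p(f(p(p(e)), f(e, p(e))))), f(e, p(b)))   [R4 at 1.1]
2. f(p(p(f(p(p(e)), f(e, p(e))))), f(e, p(b)))  →  f(p(p(f(p(p(e)), p(e)))), f(e, p(b)))   [R4 at 1.1.1.2]
3. f(p(p(f(p(p(e)), p(e)))), f(e, p(b)))  →  f(p(p(e)), f(e, p(b)))   [R6 at 1.1.1]
4. f(p(p(e)), f(e, p(b)))  →  f(p(p(e)), p(b))   [R4 at 2]
5. f(p(p(e)), p(b))  →  b   [R6 at ε]

Reduce t₂ = f(f(p(p(e)), p(p(f(f(p(p(e)), p(e)), p(e))))), p(b)):
1. f(f(p(p(e)), p(p(f(f(p(p(e)), p(e)), p(e))))), p(b))  →  f(p(f(f(p(p(e)), p(e)), p(e))), p(b))   [R6 at 1]
2. f(p(f(f(p(p(e)), p(e)), p(e))), p(b))  →  f(p(f(e, p(e))), p(b))   [R6 at 1.1.1]
3. f(p(f(e, p(e))), p(b))  →  f(p(p(e)), p(b))   [R4 at 1.1]
4. f(p(p(e)), p(b))  →  b   [R6 at ε]

yes — NF(t₁) = b, NF(t₂) = b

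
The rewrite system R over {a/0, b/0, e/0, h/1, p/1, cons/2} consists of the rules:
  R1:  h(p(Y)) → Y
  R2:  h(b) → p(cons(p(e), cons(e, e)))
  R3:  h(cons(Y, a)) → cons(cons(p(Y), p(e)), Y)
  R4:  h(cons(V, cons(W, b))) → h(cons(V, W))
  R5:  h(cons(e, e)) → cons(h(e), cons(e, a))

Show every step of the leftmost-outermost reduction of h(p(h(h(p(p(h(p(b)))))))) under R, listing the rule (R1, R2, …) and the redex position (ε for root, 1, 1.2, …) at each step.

b

1. h(p(h(h(p(p(h(p(b))))))))  →  h(h(p(p(h(p(b))))))   [R1 at ε]
2. h(h(p(p(h(p(b))))))  →  h(p(h(p(b))))   [R1 at 1]
3. h(p(h(p(b))))  →  h(p(b))   [R1 at ε]
4. h(p(b))  →  b   [R1 at ε]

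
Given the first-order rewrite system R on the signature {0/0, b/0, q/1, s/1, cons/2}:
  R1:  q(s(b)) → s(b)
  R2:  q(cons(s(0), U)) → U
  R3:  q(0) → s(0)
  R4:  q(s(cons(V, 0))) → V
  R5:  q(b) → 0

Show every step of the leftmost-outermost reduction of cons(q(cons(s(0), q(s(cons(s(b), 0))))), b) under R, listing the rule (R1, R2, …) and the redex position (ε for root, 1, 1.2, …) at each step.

1. cons(q(cons(s(0), q(s(cons(s(b), 0))))), b)  →  cons(q(s(cons(s(b), 0))), b)   [R2 at 1]
2. cons(q(s(cons(s(b), 0))), b)  →  cons(s(b), b)   [R4 at 1]

cons(s(b), b)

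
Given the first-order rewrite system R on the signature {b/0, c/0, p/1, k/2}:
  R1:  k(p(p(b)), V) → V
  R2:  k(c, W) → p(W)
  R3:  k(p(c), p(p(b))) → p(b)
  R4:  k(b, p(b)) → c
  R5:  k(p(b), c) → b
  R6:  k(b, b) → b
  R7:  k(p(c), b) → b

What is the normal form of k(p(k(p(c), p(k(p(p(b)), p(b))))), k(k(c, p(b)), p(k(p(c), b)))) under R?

1. k(p(k(p(c), p(k(p(p(b)), p(b))))), k(k(c, p(b)), p(k(p(c), b))))  →  k(p(k(p(c), p(p(b)))), k(k(c, p(b)), p(k(p(c), b))))   [R1 at 1.1.2.1]
2. k(p(k(p(c), p(p(b)))), k(k(c, p(b)), p(k(p(c), b))))  →  k(p(p(b)), k(k(c, p(b)), p(k(p(c), b))))   [R3 at 1.1]
3. k(p(p(b)), k(k(c, p(b)), p(k(p(c), b))))  →  k(k(c, p(b)), p(k(p(c), b)))   [R1 at ε]
4. k(k(c, p(b)), p(k(p(c), b)))  →  k(p(p(b)), p(k(p(c), b)))   [R2 at 1]
5. k(p(p(b)), p(k(p(c), b)))  →  p(k(p(c), b))   [R1 at ε]
6. p(k(p(c), b))  →  p(b)   [R7 at 1]

p(b)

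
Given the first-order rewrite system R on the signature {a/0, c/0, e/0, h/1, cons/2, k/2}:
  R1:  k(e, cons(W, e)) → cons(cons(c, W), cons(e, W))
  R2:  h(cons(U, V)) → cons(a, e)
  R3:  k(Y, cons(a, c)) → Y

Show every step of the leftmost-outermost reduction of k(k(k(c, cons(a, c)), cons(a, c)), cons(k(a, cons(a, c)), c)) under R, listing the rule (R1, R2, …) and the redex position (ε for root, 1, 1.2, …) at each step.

1. k(k(k(c, cons(a, c)), cons(a, c)), cons(k(a, cons(a, c)), c))  →  k(k(c, cons(a, c)), cons(k(a, cons(a, c)), c))   [R3 at 1]
2. k(k(c, cons(a, c)), cons(k(a, cons(a, c)), c))  →  k(c, cons(k(a, cons(a, c)), c))   [R3 at 1]
3. k(c, cons(k(a, cons(a, c)), c))  →  k(c, cons(a, c))   [R3 at 2.1]
4. k(c, cons(a, c))  →  c   [R3 at ε]

c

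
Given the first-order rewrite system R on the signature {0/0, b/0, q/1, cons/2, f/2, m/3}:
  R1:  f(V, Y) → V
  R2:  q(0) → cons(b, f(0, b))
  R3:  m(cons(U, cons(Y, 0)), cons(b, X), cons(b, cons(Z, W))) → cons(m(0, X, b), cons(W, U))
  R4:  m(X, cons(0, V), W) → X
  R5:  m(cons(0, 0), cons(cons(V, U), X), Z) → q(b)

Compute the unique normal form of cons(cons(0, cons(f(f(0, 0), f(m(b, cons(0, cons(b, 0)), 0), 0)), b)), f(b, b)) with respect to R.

cons(cons(0, cons(0, b)), b)

1. cons(cons(0, cons(f(f(0, 0), f(m(b, cons(0, cons(b, 0)), 0), 0)), b)), f(b, b))  →  cons(cons(0, cons(f(0, 0), b)), f(b, b))   [R1 at 1.2.1]
2. cons(cons(0, cons(f(0, 0), b)), f(b, b))  →  cons(cons(0, cons(0, b)), f(b, b))   [R1 at 1.2.1]
3. cons(cons(0, cons(0, b)), f(b, b))  →  cons(cons(0, cons(0, b)), b)   [R1 at 2]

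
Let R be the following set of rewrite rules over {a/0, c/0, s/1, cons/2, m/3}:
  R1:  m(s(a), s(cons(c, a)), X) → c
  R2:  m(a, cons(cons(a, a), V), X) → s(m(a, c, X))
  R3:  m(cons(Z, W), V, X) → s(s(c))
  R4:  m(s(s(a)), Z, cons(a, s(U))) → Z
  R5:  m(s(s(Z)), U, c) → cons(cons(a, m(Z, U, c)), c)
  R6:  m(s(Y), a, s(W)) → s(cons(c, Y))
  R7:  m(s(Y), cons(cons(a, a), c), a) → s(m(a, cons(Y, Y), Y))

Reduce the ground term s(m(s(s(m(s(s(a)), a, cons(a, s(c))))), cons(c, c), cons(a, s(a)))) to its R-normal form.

1. s(m(s(s(m(s(s(a)), a, cons(a, s(c))))), cons(c, c), cons(a, s(a))))  →  s(m(s(s(a)), cons(c, c), cons(a, s(a))))   [R4 at 1.1.1.1]
2. s(m(s(s(a)), cons(c, c), cons(a, s(a))))  →  s(cons(c, c))   [R4 at 1]

s(cons(c, c))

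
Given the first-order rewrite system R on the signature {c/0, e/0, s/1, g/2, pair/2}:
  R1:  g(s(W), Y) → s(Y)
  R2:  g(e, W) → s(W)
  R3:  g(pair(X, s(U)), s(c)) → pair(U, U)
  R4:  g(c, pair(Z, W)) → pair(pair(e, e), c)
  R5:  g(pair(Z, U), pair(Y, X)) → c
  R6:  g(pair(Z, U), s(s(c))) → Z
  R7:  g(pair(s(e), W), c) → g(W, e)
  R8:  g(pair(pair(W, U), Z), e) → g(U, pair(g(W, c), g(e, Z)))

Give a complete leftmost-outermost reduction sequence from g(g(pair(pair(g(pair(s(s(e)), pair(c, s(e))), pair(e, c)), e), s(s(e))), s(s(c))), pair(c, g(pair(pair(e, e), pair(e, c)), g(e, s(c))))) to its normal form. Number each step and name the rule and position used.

1. g(g(pair(pair(g(pair(s(s(e)), pair(c, s(e))), pair(e, c)), e), s(s(e))), s(s(c))), pair(c, g(pair(pair(e, e), pair(e, c)), g(e, s(c)))))  →  g(pair(g(pair(s(s(e)), pair(c, s(e))), pair(e, c)), e), pair(c, g(pair(pair(e, e), pair(e, c)), g(e, s(c)))))   [R6 at 1]
2. g(pair(g(pair(s(s(e)), pair(c, s(e))), pair(e, c)), e), pair(c, g(pair(pair(e, e), pair(e, c)), g(e, s(c)))))  →  c   [R5 at ε]

c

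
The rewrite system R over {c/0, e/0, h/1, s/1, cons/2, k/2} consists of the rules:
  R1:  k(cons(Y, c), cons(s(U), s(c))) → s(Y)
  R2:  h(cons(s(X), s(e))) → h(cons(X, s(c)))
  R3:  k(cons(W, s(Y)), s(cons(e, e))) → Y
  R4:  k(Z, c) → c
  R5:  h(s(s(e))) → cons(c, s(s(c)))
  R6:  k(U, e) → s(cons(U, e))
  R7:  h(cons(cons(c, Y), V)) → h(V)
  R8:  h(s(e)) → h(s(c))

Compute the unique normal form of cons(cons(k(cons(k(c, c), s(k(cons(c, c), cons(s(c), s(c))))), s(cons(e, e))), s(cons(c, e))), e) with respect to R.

cons(cons(s(c), s(cons(c, e))), e)

1. cons(cons(k(cons(k(c, c), s(k(cons(c, c), cons(s(c), s(c))))), s(cons(e, e))), s(cons(c, e))), e)  →  cons(cons(k(cons(c, c), cons(s(c), s(c))), s(cons(c, e))), e)   [R3 at 1.1]
2. cons(cons(k(cons(c, c), cons(s(c), s(c))), s(cons(c, e))), e)  →  cons(cons(s(c), s(cons(c, e))), e)   [R1 at 1.1]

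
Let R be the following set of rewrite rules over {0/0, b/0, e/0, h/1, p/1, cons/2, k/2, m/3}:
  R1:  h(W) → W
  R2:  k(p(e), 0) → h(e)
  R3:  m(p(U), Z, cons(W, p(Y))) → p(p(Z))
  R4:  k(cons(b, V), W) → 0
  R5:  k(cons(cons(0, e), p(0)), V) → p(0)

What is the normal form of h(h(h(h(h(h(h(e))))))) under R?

e

1. h(h(h(h(h(h(h(e)))))))  →  h(h(h(h(h(h(e))))))   [R1 at ε]
2. h(h(h(h(h(h(e))))))  →  h(h(h(h(h(e)))))   [R1 at ε]
3. h(h(h(h(h(e)))))  →  h(h(h(h(e))))   [R1 at ε]
4. h(h(h(h(e))))  →  h(h(h(e)))   [R1 at ε]
5. h(h(h(e)))  →  h(h(e))   [R1 at ε]
6. h(h(e))  →  h(e)   [R1 at ε]
7. h(e)  →  e   [R1 at ε]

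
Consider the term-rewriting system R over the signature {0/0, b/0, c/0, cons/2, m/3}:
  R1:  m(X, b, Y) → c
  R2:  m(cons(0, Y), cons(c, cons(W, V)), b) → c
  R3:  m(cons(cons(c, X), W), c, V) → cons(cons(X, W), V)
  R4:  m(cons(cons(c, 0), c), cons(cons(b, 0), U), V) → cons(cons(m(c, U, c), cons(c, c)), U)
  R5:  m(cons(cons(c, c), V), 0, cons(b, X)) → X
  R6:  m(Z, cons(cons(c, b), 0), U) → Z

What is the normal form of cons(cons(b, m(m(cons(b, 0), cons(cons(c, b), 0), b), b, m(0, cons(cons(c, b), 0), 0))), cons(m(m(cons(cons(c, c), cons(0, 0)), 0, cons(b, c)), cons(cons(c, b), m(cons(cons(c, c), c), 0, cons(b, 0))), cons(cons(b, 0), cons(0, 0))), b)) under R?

cons(cons(b, c), cons(c, b))

1. cons(cons(b, m(m(cons(b, 0), cons(cons(c, b), 0), b), b, m(0, cons(cons(c, b), 0), 0))), cons(m(m(cons(cons(c, c), cons(0, 0)), 0, cons(b, c)), cons(cons(c, b), m(cons(cons(c, c), c), 0, cons(b, 0))), cons(cons(b, 0), cons(0, 0))), b))  →  cons(cons(b, c), cons(m(m(cons(cons(c, c), cons(0, 0)), 0, cons(b, c)), cons(cons(c, b), m(cons(cons(c, c), c), 0, cons(b, 0))), cons(cons(b, 0), cons(0, 0))), b))   [R1 at 1.2]
2. cons(cons(b, c), cons(m(m(cons(cons(c, c), cons(0, 0)), 0, cons(b, c)), cons(cons(c, b), m(cons(cons(c, c), c), 0, cons(b, 0))), cons(cons(b, 0), cons(0, 0))), b))  →  cons(cons(b, c), cons(m(c, cons(cons(c, b), m(cons(cons(c, c), c), 0, cons(b, 0))), cons(cons(b, 0), cons(0, 0))), b))   [R5 at 2.1.1]
3. cons(cons(b, c), cons(m(c, cons(cons(c, b), m(cons(cons(c, c), c), 0, cons(b, 0))), cons(cons(b, 0), cons(0, 0))), b))  →  cons(cons(b, c), cons(m(c, cons(cons(c, b), 0), cons(cons(b, 0), cons(0, 0))), b))   [R5 at 2.1.2.2]
4. cons(cons(b, c), cons(m(c, cons(cons(c, b), 0), cons(cons(b, 0), cons(0, 0))), b))  →  cons(cons(b, c), cons(c, b))   [R6 at 2.1]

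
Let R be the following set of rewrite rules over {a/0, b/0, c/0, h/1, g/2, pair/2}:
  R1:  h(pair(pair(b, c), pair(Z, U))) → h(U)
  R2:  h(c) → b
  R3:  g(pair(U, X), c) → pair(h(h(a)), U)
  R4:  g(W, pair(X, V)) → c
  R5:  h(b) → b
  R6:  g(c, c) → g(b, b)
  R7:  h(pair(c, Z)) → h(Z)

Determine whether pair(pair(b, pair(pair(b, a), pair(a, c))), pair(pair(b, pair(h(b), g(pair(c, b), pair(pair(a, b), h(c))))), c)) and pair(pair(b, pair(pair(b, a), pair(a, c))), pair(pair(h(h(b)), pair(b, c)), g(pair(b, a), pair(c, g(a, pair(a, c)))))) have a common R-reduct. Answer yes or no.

Reduce t₁ = pair(pair(b, pair(pair(b, a), pair(a, c))), pair(pair(b, pair(h(b), g(pair(c, b), pair(pair(a, b), h(c))))), c)):
1. pair(pair(b, pair(pair(b, a), pair(a, c))), pair(pair(b, pair(h(b), g(pair(c, b), pair(pair(a, b), h(c))))), c))  →  pair(pair(b, pair(pair(b, a), pair(a, c))), pair(pair(b, pair(b, g(pair(c, b), pair(pair(a, b), h(c))))), c))   [R5 at 2.1.2.1]
2. pair(pair(b, pair(pair(b, a), pair(a, c))), pair(pair(b, pair(b, g(pair(c, b), pair(pair(a, b), h(c))))), c))  →  pair(pair(b, pair(pair(b, a), pair(a, c))), pair(pair(b, pair(b, c)), c))   [R4 at 2.1.2.2]

Reduce t₂ = pair(pair(b, pair(pair(b, a), pair(a, c))), pair(pair(h(h(b)), pair(b, c)), g(pair(b, a), pair(c, g(a, pair(a, c)))))):
1. pair(pair(b, pair(pair(b, a), pair(a, c))), pair(pair(h(h(b)), pair(b, c)), g(pair(b, a), pair(c, g(a, pair(a, c))))))  →  pair(pair(b, pair(pair(b, a), pair(a, c))), pair(pair(h(b), pair(b, c)), g(pair(b, a), pair(c, g(a, pair(a, c))))))   [R5 at 2.1.1.1]
2. pair(pair(b, pair(pair(b, a), pair(a, c))), pair(pair(h(b), pair(b, c)), g(pair(b, a), pair(c, g(a, pair(a, c))))))  →  pair(pair(b, pair(pair(b, a), pair(a, c))), pair(pair(b, pair(b, c)), g(pair(b, a), pair(c, g(a, pair(a, c))))))   [R5 at 2.1.1]
3. pair(pair(b, pair(pair(b, a), pair(a, c))), pair(pair(b, pair(b, c)), g(pair(b, a), pair(c, g(a, pair(a, c))))))  →  pair(pair(b, pair(pair(b, a), pair(a, c))), pair(pair(b, pair(b, c)), c))   [R4 at 2.2]

yes — NF(t₁) = pair(pair(b, pair(pair(b, a), pair(a, c))), pair(pair(b, pair(b, c)), c)), NF(t₂) = pair(pair(b, pair(pair(b, a), pair(a, c))), pair(pair(b, pair(b, c)), c))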